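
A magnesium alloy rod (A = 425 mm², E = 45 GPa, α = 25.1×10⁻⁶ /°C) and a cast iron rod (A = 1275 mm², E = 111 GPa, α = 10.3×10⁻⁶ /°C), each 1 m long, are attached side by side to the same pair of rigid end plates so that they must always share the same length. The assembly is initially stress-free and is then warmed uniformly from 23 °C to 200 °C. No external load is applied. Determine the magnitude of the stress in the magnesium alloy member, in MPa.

σ ≈ 104 MPa (compressive)

Equilibrium of a rigid end plate with no external load gives equal and opposite internal forces ±P in the two members. Since α_{magnesium alloy} > α_{cast iron}, heating drives the magnesium alloy into compression and the cast iron into tension.
Compatibility of the two members (thermal + elastic change equal): (α₁ − α₂)ΔT = P·[1/(A₁E₁) + 1/(A₂E₂)].
|α₁ − α₂|·ΔT = 14.8×10⁻⁶ × 177 = 0.00262.
1/(A₁E₁) + 1/(A₂E₂) = 1/(425×45×10³) + 1/(1275×111×10³) = 5.935×10⁻⁸ N⁻¹.
P = 0.00262 / 5.935×10⁻⁸ = 44140 N = 44.14 kN.
σ_{magnesium alloy} = P/A₁ = 44140/425 = 103.8 MPa, compressive.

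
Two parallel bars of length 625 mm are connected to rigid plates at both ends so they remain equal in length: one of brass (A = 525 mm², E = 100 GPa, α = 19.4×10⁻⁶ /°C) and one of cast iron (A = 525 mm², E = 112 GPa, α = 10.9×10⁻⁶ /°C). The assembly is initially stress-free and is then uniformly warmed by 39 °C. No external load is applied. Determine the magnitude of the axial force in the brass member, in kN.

Equilibrium of a rigid end plate with no external load gives equal and opposite internal forces ±P in the two members. Since α_{brass} > α_{cast iron}, heating drives the brass into compression and the cast iron into tension.
Setting the final lengths equal and cancelling L: (α₁ − α₂)ΔT = P/(A₁E₁) + P/(A₂E₂).
|α₁ − α₂|·ΔT = 8.5×10⁻⁶ × 39 = 0.0003315.
1/(A₁E₁) + 1/(A₂E₂) = 1/(525×100×10³) + 1/(525×112×10³) = 3.605×10⁻⁸ N⁻¹.
P = 0.0003315 / 3.605×10⁻⁸ = 9194 N = 9.194 kN.

P ≈ 9.19 kN (compressive in the brass)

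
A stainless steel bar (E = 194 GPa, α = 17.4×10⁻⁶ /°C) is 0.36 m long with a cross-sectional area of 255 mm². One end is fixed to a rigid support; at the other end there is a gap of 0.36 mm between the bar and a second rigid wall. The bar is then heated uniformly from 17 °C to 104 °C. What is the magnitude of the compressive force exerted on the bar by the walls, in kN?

P ≈ 25.4 kN

If the wall were absent the bar would grow by αΔT L = 17.4×10⁻⁶ × 87 × 360 = 0.545 mm.
This exceeds the 0.36 mm gap, so the wall pushes back. The portion of expansion that must be recovered elastically is δ_free − gap = 0.545 − 0.36 = 0.185 mm.
Compatibility: PL/(AE) = 0.185 mm, so σ = P/A = E × (0.185/360) = 99.68 MPa.
P = σA = 99.68 × 255 = 25.42 kN.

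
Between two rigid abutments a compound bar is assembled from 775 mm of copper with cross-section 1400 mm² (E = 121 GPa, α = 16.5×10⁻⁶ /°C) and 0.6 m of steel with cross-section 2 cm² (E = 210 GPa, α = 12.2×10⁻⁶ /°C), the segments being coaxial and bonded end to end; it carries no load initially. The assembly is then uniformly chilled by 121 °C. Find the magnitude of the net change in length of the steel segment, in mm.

With the walls removed the bar would change length by δ_free = Σ αᵢΔT Lᵢ = 16.5×10⁻⁶×121×775 + 12.2×10⁻⁶×121×600 = 2.433 mm.
The walls prevent any net length change, so an axial force P (same in every segment) develops. Compatibility: P · Σ Lᵢ/(AᵢEᵢ) = δ_free.
The series flexibility is Σ Lᵢ/(AᵢEᵢ) = 775/(1400×121×10³) + 600/(200×210×10³) = 1.886×10⁻⁵ mm/N.
P = 2.433 / 1.886×10⁻⁵ = 129000 N = 129 kN, tensile.
For the steel segment, free thermal change = 12.2×10⁻⁶×121×600 = 0.8857 mm and elastic change from P = 129000×600/(200×210×10³) = 1.843 mm; these oppose, so the net change is 0.957 mm (segment lengthens).

|ΔL| ≈ 0.957 mm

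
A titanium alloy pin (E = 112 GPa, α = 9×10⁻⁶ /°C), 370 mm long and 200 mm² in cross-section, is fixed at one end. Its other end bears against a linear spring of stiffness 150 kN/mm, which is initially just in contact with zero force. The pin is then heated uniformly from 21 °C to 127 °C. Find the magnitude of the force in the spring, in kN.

The unrestrained thermal change is αΔT L = 9×10⁻⁶ × 106 × 370 = 0.353 mm.
Let P be the compressive force at the spring. The pin shortens elastically by PL/(AE) and the spring compresses by P/k; together these equal δ_free.
P [ L/(AE) + 1/k ] = δ_free → P [ 370/(200×112×10³) + 1/(150×10³) ] = 0.353.
P = 0.353 / 2.318×10⁻⁵ = 15220 N.

P ≈ 15.2 kN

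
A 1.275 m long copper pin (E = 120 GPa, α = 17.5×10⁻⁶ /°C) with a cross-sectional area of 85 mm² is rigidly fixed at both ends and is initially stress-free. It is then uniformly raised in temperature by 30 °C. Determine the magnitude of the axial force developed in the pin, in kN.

P ≈ 5.36 kN (compressive)

The ends cannot move, so σ = EαΔT = 120×10³ × 17.5×10⁻⁶ × 30 = 63 MPa.
Then P = σA = 63 × 85 mm² = 5.355 kN, compressive.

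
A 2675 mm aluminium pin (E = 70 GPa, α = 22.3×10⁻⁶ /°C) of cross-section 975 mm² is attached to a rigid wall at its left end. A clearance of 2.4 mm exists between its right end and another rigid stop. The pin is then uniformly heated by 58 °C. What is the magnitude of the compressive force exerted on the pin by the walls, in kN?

P ≈ 27 kN

Unrestrained expansion: δ_free = αΔT L = 22.3×10⁻⁶ × 58 × 2675 = 3.46 mm.
After closing the 2.4 mm clearance, 3.46 − 2.4 = 1.06 mm of expansion remains to be suppressed by the wall.
Compatibility: PL/(AE) = 1.06 mm, so σ = P/A = E × (1.06/2675) = 27.73 MPa.
P = σA = 27.73 × 975 = 27.04 kN.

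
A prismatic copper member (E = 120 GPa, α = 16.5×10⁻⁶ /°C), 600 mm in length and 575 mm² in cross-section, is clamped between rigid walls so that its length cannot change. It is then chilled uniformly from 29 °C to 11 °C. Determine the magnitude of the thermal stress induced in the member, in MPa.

σ ≈ 35.6 MPa (tensile)

The supports are rigid, so the total axial strain is zero. The restrained thermal strain is ε = αΔT = 16.5×10⁻⁶ × 18 = 297×10⁻⁶.
σ = EαΔT = 120×10³ × 16.5×10⁻⁶ × 18 = 35.64 MPa (tensile; the member is trying to contract).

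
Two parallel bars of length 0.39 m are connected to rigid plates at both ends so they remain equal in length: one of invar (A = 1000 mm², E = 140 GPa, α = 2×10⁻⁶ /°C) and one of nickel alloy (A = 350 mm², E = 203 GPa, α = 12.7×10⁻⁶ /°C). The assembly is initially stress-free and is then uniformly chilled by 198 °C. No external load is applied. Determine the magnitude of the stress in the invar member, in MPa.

σ ≈ 99.9 MPa (compressive)

Equilibrium of a rigid end plate with no external load gives equal and opposite internal forces ±P in the two members. Since α_{nickel alloy} > α_{invar}, cooling drives the nickel alloy into tension and the invar into compression.
Equating the net (thermal + elastic) strains gives |α₁ − α₂|·ΔT = P·[1/(A₁E₁) + 1/(A₂E₂)].
|α₁ − α₂|·ΔT = 10.7×10⁻⁶ × 198 = 0.002119.
1/(A₁E₁) + 1/(A₂E₂) = 1/(1000×140×10³) + 1/(350×203×10³) = 2.122×10⁻⁸ N⁻¹.
So P = 0.002119 / 2.122×10⁻⁸ = 99.85 kN.
σ_{invar} = P/A₁ = 99850/1000 = 99.85 MPa, compressive.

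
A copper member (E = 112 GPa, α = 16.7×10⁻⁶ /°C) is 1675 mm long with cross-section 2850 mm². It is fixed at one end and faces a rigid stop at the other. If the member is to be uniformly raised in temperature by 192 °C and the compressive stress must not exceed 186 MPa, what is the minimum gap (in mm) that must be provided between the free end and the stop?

g ≈ 2.59 mm

Free expansion if unrestrained: δ_free = αΔT L = 16.7×10⁻⁶ × 192 × 1675 = 5.371 mm.
A stress of 186 MPa corresponds to the wall pushing the member back by σL/E = 186×1675/(112×10³) = 2.782 mm.
The gap must absorb the remainder: g_min = 5.371 − 2.782 = 2.589 mm.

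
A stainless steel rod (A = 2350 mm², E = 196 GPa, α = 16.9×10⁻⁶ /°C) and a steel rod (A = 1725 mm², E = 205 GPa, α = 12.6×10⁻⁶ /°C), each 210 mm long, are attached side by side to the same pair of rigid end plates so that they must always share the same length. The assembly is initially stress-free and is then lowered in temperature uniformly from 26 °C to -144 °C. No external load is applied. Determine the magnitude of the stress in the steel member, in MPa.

σ ≈ 84.8 MPa (compressive)

The stainless steel has the larger α, so on cooling it would change length more than the steel if both were free. The rigid plates force a common final length, so the stainless steel is put into tension and the steel into compression, with equal and opposite forces P (no external load).
Compatibility of the two members (thermal + elastic change equal): (α₁ − α₂)ΔT = P·[1/(A₁E₁) + 1/(A₂E₂)].
|α₁ − α₂|·ΔT = 4.3×10⁻⁶ × 170 = 0.000731.
1/(A₁E₁) + 1/(A₂E₂) = 1/(2350×196×10³) + 1/(1725×205×10³) = 4.999×10⁻⁹ N⁻¹.
P = 0.000731 / 4.999×10⁻⁹ = 146200 N = 146.2 kN.
σ_{steel} = P/A₂ = 146200/1725 = 84.77 MPa, compressive.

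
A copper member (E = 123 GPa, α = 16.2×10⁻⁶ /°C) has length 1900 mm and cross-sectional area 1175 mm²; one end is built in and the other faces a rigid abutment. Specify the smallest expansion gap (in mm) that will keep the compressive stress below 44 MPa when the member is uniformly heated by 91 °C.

Free expansion if unrestrained: δ_free = αΔT L = 16.2×10⁻⁶ × 91 × 1900 = 2.801 mm.
At the allowable stress the elastic shortening the wall may impose is σL/E = 44 × 1900 / (123×10³) = 0.6797 mm.
So the gap has to take up the difference, g_min = δ_free − σL/E = 2.801 − 0.6797 = 2.121 mm.

g ≈ 2.12 mm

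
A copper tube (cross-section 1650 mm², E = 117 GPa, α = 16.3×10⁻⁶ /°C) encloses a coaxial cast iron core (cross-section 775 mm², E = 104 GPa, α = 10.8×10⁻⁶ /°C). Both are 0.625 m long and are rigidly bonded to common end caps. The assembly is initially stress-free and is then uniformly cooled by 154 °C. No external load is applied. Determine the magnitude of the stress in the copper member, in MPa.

The copper has the larger α, so on cooling it would change length more than the cast iron if both were free. The rigid plates force a common final length, so the copper is put into tension and the cast iron into compression, with equal and opposite forces P (no external load).
Setting the final lengths equal and cancelling L: (α₁ − α₂)ΔT = P/(A₁E₁) + P/(A₂E₂).
|α₁ − α₂|·ΔT = 5.5×10⁻⁶ × 154 = 0.000847.
1/(A₁E₁) + 1/(A₂E₂) = 1/(1650×117×10³) + 1/(775×104×10³) = 1.759×10⁻⁸ N⁻¹.
P = 0.000847 / 1.759×10⁻⁸ = 48160 N = 48.16 kN.
σ_{copper} = P/A₁ = 48160/1650 = 29.19 MPa, tensile.

σ ≈ 29.2 MPa (tensile)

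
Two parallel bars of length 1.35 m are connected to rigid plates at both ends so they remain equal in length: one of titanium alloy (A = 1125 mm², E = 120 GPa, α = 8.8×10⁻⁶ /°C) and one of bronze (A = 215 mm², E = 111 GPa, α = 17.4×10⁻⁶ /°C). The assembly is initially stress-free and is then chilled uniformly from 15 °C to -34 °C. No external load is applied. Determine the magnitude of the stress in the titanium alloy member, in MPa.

Equilibrium of a rigid end plate with no external load gives equal and opposite internal forces ±P in the two members. Since α_{bronze} > α_{titanium alloy}, cooling drives the bronze into tension and the titanium alloy into compression.
Compatibility of the two members (thermal + elastic change equal): (α₁ − α₂)ΔT = P·[1/(A₁E₁) + 1/(A₂E₂)].
|α₁ − α₂|·ΔT = 8.6×10⁻⁶ × 49 = 0.0004214.
1/(A₁E₁) + 1/(A₂E₂) = 1/(1125×120×10³) + 1/(215×111×10³) = 4.931×10⁻⁸ N⁻¹.
So P = 0.0004214 / 4.931×10⁻⁸ = 8.546 kN.
σ_{titanium alloy} = P/A₁ = 8546/1125 = 7.596 MPa, compressive.

σ ≈ 7.6 MPa (compressive)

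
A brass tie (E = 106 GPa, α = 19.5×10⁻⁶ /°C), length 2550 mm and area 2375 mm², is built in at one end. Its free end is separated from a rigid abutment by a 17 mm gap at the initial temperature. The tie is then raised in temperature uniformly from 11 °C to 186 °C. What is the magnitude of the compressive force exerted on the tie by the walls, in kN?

If the wall were absent the tie would grow by αΔT L = 19.5×10⁻⁶ × 175 × 2550 = 8.702 mm.
This is smaller than the 17 mm clearance, so the tie expands freely without reaching the stop — the stress is zero.

P ≈ 0 kN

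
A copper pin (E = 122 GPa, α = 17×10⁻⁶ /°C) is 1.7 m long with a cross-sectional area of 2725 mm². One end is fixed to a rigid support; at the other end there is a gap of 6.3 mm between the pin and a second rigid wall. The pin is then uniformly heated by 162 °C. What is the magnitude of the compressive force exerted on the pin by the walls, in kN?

P ≈ 0 kN

If the wall were absent the pin would grow by αΔT L = 17×10⁻⁶ × 162 × 1700 = 4.682 mm.
This is smaller than the 6.3 mm clearance, so the pin expands freely without reaching the stop — the stress is zero.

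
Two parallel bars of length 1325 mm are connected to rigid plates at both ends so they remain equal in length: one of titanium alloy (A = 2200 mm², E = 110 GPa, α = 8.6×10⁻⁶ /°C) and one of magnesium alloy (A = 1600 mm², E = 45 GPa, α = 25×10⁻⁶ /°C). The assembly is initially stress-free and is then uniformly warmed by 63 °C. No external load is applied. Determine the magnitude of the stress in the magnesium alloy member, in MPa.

Both members must finish at the same length. With the larger α, the magnesium alloy tends to over-expand; the plates restrain it, putting the magnesium alloy in compression and the titanium alloy in tension. With no external load the two internal forces are equal and opposite, magnitude P.
Setting the final lengths equal and cancelling L: (α₁ − α₂)ΔT = P/(A₁E₁) + P/(A₂E₂).
|α₁ − α₂|·ΔT = 16.4×10⁻⁶ × 63 = 0.001033.
1/(A₁E₁) + 1/(A₂E₂) = 1/(2200×110×10³) + 1/(1600×45×10³) = 1.802×10⁻⁸ N⁻¹.
P = 0.001033 / 1.802×10⁻⁸ = 57330 N = 57.33 kN.
σ_{magnesium alloy} = P/A₂ = 57330/1600 = 35.83 MPa, compressive.

σ ≈ 35.8 MPa (compressive)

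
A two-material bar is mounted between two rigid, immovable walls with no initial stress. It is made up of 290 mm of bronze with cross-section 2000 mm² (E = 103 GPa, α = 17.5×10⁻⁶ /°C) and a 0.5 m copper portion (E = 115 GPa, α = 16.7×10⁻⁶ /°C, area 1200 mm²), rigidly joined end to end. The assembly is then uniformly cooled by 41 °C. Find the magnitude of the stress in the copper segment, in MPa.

σ ≈ 91.2 MPa (tensile)

With the walls removed the bar would change length by δ_free = Σ αᵢΔT Lᵢ = 17.5×10⁻⁶×41×290 + 16.7×10⁻⁶×41×500 = 0.5504 mm.
Since the ends are fixed, an axial force P builds up, equal in every segment, with P · Σ Lᵢ/(AᵢEᵢ) = δ_free.
Σ Lᵢ/(AᵢEᵢ) = 290/(2000×103×10³) + 500/(1200×115×10³) = 5.031×10⁻⁶ mm/N.
Hence P = δ_free / Σ(L/AE) = 0.5504/5.031×10⁻⁶ = 109.4 kN (tensile).
σ_{copper} = P / A = 109400 / 1200 = 91.17 MPa.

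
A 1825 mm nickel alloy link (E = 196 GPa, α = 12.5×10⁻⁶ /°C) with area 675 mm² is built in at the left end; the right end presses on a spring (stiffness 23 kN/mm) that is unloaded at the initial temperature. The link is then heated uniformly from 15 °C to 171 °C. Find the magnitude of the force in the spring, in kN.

If the spring were absent the link would lengthen by αΔT L = 12.5×10⁻⁶ × 156 × 1825 = 3.559 mm.
With a force P in the spring, the elastic change of the link is PL/(AE) and that of the spring is P/k; compatibility requires their sum to equal δ_free.
P [ L/(AE) + 1/k ] = δ_free → P [ 1825/(675×196×10³) + 1/(23×10³) ] = 3.559.
P = 3.559 / 5.727×10⁻⁵ = 62140 N.

P ≈ 62.1 kN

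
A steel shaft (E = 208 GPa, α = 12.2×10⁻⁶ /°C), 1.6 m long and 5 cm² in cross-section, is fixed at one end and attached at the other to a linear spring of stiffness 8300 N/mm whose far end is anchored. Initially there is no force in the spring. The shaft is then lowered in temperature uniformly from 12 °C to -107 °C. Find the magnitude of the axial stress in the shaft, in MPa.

The unrestrained thermal change is αΔT L = 12.2×10⁻⁶ × 119 × 1600 = 2.323 mm.
With a force P in the spring, the elastic change of the shaft is PL/(AE) and that of the spring is P/k; compatibility requires their sum to equal δ_free.
So P = δ_free / [L/(AE) + 1/k] = 2.323 / [ 1600/(500×208×10³) + 1/(8300) ].
P = 2.323 / 0.0001359 = 17100 N.
σ = P/A = 17100/500 = 34.19 MPa.

σ ≈ 34.2 MPa (tensile)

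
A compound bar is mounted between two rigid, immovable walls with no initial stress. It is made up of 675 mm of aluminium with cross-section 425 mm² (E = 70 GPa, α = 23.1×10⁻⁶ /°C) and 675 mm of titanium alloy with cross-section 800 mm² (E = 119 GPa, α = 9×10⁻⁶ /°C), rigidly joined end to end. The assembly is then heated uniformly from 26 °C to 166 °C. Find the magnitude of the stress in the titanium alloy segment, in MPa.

With the walls removed the bar would change length by δ_free = Σ αᵢΔT Lᵢ = 23.1×10⁻⁶×140×675 + 9×10⁻⁶×140×675 = 3.033 mm.
The walls prevent any net length change, so an axial force P (same in every segment) develops. Compatibility: P · Σ Lᵢ/(AᵢEᵢ) = δ_free.
Σ Lᵢ/(AᵢEᵢ) = 675/(425×70×10³) + 675/(800×119×10³) = 2.978×10⁻⁵ mm/N.
So P = 3.033 / 2.978×10⁻⁵ = 101.9 kN, compressive.
σ_{titanium alloy} = P / A = 101900 / 800 = 127.3 MPa.

σ ≈ 127 MPa (compressive)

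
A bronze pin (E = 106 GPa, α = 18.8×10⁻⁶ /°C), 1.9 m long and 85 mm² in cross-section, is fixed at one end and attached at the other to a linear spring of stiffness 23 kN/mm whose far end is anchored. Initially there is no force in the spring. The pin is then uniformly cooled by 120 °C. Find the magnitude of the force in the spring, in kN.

If the spring were absent the pin would shorten by αΔT L = 18.8×10⁻⁶ × 120 × 1900 = 4.286 mm.
With a force P in the spring, the elastic change of the pin is PL/(AE) and that of the spring is P/k; compatibility requires their sum to equal δ_free.
P [ L/(AE) + 1/k ] = δ_free → P [ 1900/(85×106×10³) + 1/(23×10³) ] = 4.286.
P = 4.286 / 0.0002544 = 16850 N.

P ≈ 16.9 kN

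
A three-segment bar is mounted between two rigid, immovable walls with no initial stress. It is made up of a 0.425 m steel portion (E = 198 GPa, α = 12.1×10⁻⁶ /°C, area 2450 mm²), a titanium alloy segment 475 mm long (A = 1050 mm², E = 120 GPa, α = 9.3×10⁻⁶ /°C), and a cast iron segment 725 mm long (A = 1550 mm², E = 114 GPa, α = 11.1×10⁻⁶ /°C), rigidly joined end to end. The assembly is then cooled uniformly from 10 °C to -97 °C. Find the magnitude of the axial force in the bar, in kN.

If the supports were absent, the total length change would be Σ αᵢΔT Lᵢ = 12.1×10⁻⁶×107×425 + 9.3×10⁻⁶×107×475 + 11.1×10⁻⁶×107×725 = 1.884 mm.
The rigid supports impose zero overall length change; the single axial force P common to all segments must satisfy P Σ Lᵢ/(AᵢEᵢ) = δ_free.
Σ Lᵢ/(AᵢEᵢ) = 425/(2450×198×10³) + 475/(1050×120×10³) + 725/(1550×114×10³) = 8.749×10⁻⁶ mm/N.
So P = 1.884 / 8.749×10⁻⁶ = 215.3 kN, tensile.

P ≈ 215 kN (tensile)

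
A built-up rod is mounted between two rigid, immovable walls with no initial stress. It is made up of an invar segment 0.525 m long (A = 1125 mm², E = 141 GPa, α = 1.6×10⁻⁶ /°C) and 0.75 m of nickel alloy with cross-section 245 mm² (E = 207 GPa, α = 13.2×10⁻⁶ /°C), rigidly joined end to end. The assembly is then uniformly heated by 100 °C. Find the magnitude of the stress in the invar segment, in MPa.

If the supports were absent, the total length change would be Σ αᵢΔT Lᵢ = 1.6×10⁻⁶×100×525 + 13.2×10⁻⁶×100×750 = 1.074 mm.
The walls prevent any net length change, so an axial force P (same in every segment) develops. Compatibility: P · Σ Lᵢ/(AᵢEᵢ) = δ_free.
The series flexibility is Σ Lᵢ/(AᵢEᵢ) = 525/(1125×141×10³) + 750/(245×207×10³) = 1.81×10⁻⁵ mm/N.
So P = 1.074 / 1.81×10⁻⁵ = 59.34 kN, compressive.
σ_{invar} = P / A = 59340 / 1125 = 52.75 MPa.

σ ≈ 52.7 MPa (compressive)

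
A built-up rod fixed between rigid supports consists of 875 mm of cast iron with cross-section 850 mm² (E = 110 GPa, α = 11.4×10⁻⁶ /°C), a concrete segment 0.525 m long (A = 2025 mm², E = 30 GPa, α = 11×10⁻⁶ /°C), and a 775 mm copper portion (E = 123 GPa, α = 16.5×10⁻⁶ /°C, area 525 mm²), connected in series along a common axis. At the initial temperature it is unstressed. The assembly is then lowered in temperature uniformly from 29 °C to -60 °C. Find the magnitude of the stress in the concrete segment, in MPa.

With the walls removed the bar would change length by δ_free = Σ αᵢΔT Lᵢ = 11.4×10⁻⁶×89×875 + 11×10⁻⁶×89×525 + 16.5×10⁻⁶×89×775 = 2.54 mm.
Since the ends are fixed, an axial force P builds up, equal in every segment, with P · Σ Lᵢ/(AᵢEᵢ) = δ_free.
Σ Lᵢ/(AᵢEᵢ) = 875/(850×110×10³) + 525/(2025×30×10³) + 775/(525×123×10³) = 3×10⁻⁵ mm/N.
P = 2.54 / 3×10⁻⁵ = 84660 N = 84.66 kN, tensile.
σ_{concrete} = P / A = 84660 / 2025 = 41.81 MPa.

σ ≈ 41.8 MPa (tensile)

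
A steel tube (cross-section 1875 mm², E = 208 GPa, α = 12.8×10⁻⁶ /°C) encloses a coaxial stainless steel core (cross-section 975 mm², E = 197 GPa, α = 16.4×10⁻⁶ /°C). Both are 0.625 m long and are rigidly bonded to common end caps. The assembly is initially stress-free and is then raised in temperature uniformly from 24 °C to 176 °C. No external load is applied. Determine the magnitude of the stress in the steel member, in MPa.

The stainless steel has the larger α, so on heating it would change length more than the steel if both were free. The rigid plates force a common final length, so the stainless steel is put into compression and the steel into tension, with equal and opposite forces P (no external load).
Equating the net (thermal + elastic) strains gives |α₁ − α₂|·ΔT = P·[1/(A₁E₁) + 1/(A₂E₂)].
|α₁ − α₂|·ΔT = 3.6×10⁻⁶ × 152 = 0.0005472.
1/(A₁E₁) + 1/(A₂E₂) = 1/(1875×208×10³) + 1/(975×197×10³) = 7.77×10⁻⁹ N⁻¹.
P = 0.0005472 / 7.77×10⁻⁹ = 70420 N = 70.42 kN.
σ_{steel} = P/A₁ = 70420/1875 = 37.56 MPa, tensile.

σ ≈ 37.6 MPa (tensile)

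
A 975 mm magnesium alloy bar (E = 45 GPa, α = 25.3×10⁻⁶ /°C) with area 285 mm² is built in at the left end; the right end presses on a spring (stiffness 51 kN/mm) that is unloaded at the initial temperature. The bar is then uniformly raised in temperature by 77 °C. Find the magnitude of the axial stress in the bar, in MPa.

σ ≈ 69.7 MPa (compressive)

Free thermal expansion: δ_free = αΔT L = 25.3×10⁻⁶ × 77 × 975 = 1.899 mm.
Let P be the compressive force at the spring. The bar shortens elastically by PL/(AE) and the spring compresses by P/k; together these equal δ_free.
So P = δ_free / [L/(AE) + 1/k] = 1.899 / [ 975/(285×45×10³) + 1/(51×10³) ].
P = 1.899 / 9.563×10⁻⁵ = 19860 N.
σ = P/A = 19860/285 = 69.69 MPa.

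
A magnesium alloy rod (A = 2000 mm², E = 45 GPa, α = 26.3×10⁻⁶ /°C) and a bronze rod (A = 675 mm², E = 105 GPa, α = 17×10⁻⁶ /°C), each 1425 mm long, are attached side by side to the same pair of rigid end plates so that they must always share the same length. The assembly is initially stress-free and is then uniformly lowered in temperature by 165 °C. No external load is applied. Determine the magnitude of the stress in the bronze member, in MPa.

Both members must finish at the same length. With the larger α, the magnesium alloy tends to over-contract; the plates restrain it, putting the magnesium alloy in tension and the bronze in compression. With no external load the two internal forces are equal and opposite, magnitude P.
Setting the final lengths equal and cancelling L: (α₁ − α₂)ΔT = P/(A₁E₁) + P/(A₂E₂).
|α₁ − α₂|·ΔT = 9.3×10⁻⁶ × 165 = 0.001535.
1/(A₁E₁) + 1/(A₂E₂) = 1/(2000×45×10³) + 1/(675×105×10³) = 2.522×10⁻⁸ N⁻¹.
So P = 0.001535 / 2.522×10⁻⁸ = 60.84 kN.
σ_{bronze} = P/A₂ = 60840/675 = 90.14 MPa, compressive.

σ ≈ 90.1 MPa (compressive)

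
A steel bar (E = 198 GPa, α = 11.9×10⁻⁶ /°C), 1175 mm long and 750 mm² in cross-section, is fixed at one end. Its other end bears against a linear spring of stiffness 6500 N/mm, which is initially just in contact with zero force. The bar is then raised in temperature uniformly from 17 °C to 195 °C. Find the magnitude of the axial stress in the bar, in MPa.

The unrestrained thermal change is αΔT L = 11.9×10⁻⁶ × 178 × 1175 = 2.489 mm.
With a force P in the spring, the elastic change of the bar is PL/(AE) and that of the spring is P/k; compatibility requires their sum to equal δ_free.
So P = δ_free / [L/(AE) + 1/k] = 2.489 / [ 1175/(750×198×10³) + 1/(6500) ].
P = 2.489 / 0.0001618 = 15390 N.
σ = P/A = 15390/750 = 20.52 MPa.

σ ≈ 20.5 MPa (compressive)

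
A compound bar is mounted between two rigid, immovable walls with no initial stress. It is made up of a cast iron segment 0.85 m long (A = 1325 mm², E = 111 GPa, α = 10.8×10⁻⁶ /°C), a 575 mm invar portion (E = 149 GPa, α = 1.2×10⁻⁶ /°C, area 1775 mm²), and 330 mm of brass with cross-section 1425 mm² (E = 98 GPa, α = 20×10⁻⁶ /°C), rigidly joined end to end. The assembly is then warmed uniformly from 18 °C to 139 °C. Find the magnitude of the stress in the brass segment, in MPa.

σ ≈ 136 MPa (compressive)

Free thermal expansion of the whole bar: Σ αᵢΔT Lᵢ = 10.8×10⁻⁶×121×850 + 1.2×10⁻⁶×121×575 + 20×10⁻⁶×121×330 = 1.993 mm.
The walls prevent any net length change, so an axial force P (same in every segment) develops. Compatibility: P · Σ Lᵢ/(AᵢEᵢ) = δ_free.
Σ Lᵢ/(AᵢEᵢ) = 850/(1325×111×10³) + 575/(1775×149×10³) + 330/(1425×98×10³) = 1.032×10⁻⁵ mm/N.
Hence P = δ_free / Σ(L/AE) = 1.993/1.032×10⁻⁵ = 193.2 kN (compressive).
σ_{brass} = P / A = 193200 / 1425 = 135.6 MPa.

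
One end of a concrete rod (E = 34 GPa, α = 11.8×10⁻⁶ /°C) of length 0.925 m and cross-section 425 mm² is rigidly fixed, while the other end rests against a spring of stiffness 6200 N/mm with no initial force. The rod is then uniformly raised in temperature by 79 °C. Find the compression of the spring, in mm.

δ ≈ 0.617 mm

If the spring were absent the rod would lengthen by αΔT L = 11.8×10⁻⁶ × 79 × 925 = 0.8623 mm.
With a force P in the spring, the elastic change of the rod is PL/(AE) and that of the spring is P/k; compatibility requires their sum to equal δ_free.
P [ L/(AE) + 1/k ] = δ_free → P [ 925/(425×34×10³) + 1/(6200) ] = 0.8623.
P = 0.8623 / 0.0002253 = 3827 N.
Spring compression = P/k = 3827/(6200) = 0.6173 mm.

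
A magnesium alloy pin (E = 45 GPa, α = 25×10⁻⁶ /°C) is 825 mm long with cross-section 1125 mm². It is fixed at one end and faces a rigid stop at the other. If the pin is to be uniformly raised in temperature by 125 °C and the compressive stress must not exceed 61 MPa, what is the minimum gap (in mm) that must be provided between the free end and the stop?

g ≈ 1.46 mm

Free expansion if unrestrained: δ_free = αΔT L = 25×10⁻⁶ × 125 × 825 = 2.578 mm.
A stress of 61 MPa corresponds to the wall pushing the pin back by σL/E = 61×825/(45×10³) = 1.118 mm.
The gap must absorb the remainder: g_min = 2.578 − 1.118 = 1.46 mm.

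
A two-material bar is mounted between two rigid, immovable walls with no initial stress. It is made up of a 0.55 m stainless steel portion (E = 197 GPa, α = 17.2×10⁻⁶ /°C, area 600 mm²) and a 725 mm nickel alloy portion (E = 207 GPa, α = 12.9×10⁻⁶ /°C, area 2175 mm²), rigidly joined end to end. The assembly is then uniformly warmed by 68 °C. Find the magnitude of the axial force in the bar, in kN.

P ≈ 204 kN (compressive)

With the walls removed the bar would change length by δ_free = Σ αᵢΔT Lᵢ = 17.2×10⁻⁶×68×550 + 12.9×10⁻⁶×68×725 = 1.279 mm.
The walls prevent any net length change, so an axial force P (same in every segment) develops. Compatibility: P · Σ Lᵢ/(AᵢEᵢ) = δ_free.
Σ Lᵢ/(AᵢEᵢ) = 550/(600×197×10³) + 725/(2175×207×10³) = 6.263×10⁻⁶ mm/N.
Hence P = δ_free / Σ(L/AE) = 1.279/6.263×10⁻⁶ = 204.2 kN (compressive).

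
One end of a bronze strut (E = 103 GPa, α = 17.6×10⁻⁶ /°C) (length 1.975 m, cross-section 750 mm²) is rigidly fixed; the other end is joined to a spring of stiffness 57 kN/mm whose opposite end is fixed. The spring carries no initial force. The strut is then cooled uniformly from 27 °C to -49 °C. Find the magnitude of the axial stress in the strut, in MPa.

The unrestrained thermal change is αΔT L = 17.6×10⁻⁶ × 76 × 1975 = 2.642 mm.
Let P be the tensile force in the spring. The strut extends elastically by PL/(AE) and the spring stretches by P/k; together these equal δ_free.
P [ L/(AE) + 1/k ] = δ_free → P [ 1975/(750×103×10³) + 1/(57×10³) ] = 2.642.
P = 2.642 / 4.311×10⁻⁵ = 61280 N.
σ = P/A = 61280/750 = 81.71 MPa.

σ ≈ 81.7 MPa (tensile)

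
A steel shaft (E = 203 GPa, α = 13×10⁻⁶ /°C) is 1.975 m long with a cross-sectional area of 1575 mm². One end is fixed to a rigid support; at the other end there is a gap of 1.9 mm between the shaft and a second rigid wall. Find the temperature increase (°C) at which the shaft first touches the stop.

Contact occurs when the free expansion equals the gap: αΔT L = 1.9 mm.
ΔT = 1.9 / (13×10⁻⁶ × 1975) = 74 °C.

ΔT ≈ 74 °C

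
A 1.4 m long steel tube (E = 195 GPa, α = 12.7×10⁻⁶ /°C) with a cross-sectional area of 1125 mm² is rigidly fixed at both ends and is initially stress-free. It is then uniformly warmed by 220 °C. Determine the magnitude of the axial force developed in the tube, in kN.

P ≈ 613 kN (compressive)

The ends cannot move, so σ = EαΔT = 195×10³ × 12.7×10⁻⁶ × 220 = 544.8 MPa.
Axial force P = σA = 544.8 × 1125 = 612900 N = 612.9 kN, compressive.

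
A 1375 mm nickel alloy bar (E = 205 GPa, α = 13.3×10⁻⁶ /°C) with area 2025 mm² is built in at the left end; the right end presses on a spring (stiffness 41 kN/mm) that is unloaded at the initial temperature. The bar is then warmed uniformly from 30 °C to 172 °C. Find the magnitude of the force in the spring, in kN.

P ≈ 93.7 kN

Free thermal expansion: δ_free = αΔT L = 13.3×10⁻⁶ × 142 × 1375 = 2.597 mm.
With a force P in the spring, the elastic change of the bar is PL/(AE) and that of the spring is P/k; compatibility requires their sum to equal δ_free.
P [ L/(AE) + 1/k ] = δ_free → P [ 1375/(2025×205×10³) + 1/(41×10³) ] = 2.597.
P = 2.597 / 2.77×10⁻⁵ = 93740 N.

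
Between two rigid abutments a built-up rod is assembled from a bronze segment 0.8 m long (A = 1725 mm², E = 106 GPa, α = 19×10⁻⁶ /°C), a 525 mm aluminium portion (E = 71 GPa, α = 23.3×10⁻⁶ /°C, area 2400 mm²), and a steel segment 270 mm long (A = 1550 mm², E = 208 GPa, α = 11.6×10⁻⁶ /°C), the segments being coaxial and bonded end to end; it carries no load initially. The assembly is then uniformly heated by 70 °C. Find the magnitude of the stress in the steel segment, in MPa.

If the supports were absent, the total length change would be Σ αᵢΔT Lᵢ = 19×10⁻⁶×70×800 + 23.3×10⁻⁶×70×525 + 11.6×10⁻⁶×70×270 = 2.14 mm.
The rigid supports impose zero overall length change; the single axial force P common to all segments must satisfy P Σ Lᵢ/(AᵢEᵢ) = δ_free.
Σ Lᵢ/(AᵢEᵢ) = 800/(1725×106×10³) + 525/(2400×71×10³) + 270/(1550×208×10³) = 8.294×10⁻⁶ mm/N.
So P = 2.14 / 8.294×10⁻⁶ = 258 kN, compressive.
σ_{steel} = P / A = 258000 / 1550 = 166.4 MPa.

σ ≈ 166 MPa (compressive)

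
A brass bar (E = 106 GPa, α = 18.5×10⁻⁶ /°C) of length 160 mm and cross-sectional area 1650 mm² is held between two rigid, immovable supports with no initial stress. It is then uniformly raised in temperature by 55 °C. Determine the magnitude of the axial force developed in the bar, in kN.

P ≈ 178 kN (compressive)

With zero net strain, σ = E·αΔT = 106 GPa × 18.5×10⁻⁶ × 55 = 107.9 MPa.
Then P = σA = 107.9 × 1650 mm² = 178 kN, compressive.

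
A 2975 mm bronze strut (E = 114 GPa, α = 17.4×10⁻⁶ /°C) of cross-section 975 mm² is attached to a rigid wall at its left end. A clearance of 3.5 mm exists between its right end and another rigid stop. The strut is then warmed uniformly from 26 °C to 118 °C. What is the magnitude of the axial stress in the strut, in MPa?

If the wall were absent the strut would grow by αΔT L = 17.4×10⁻⁶ × 92 × 2975 = 4.762 mm.
This exceeds the 3.5 mm gap, so the wall pushes back. The portion of expansion that must be recovered elastically is δ_free − gap = 4.762 − 3.5 = 1.262 mm.
Compatibility: PL/(AE) = 1.262 mm, so σ = P/A = E × (1.262/2975) = 48.37 MPa.

σ ≈ 48.4 MPa (compressive)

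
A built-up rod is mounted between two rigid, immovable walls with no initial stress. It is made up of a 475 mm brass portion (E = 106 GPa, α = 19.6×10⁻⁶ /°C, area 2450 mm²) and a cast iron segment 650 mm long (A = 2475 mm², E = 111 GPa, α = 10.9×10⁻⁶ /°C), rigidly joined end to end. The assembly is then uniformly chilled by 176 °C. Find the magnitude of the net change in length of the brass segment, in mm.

If the supports were absent, the total length change would be Σ αᵢΔT Lᵢ = 19.6×10⁻⁶×176×475 + 10.9×10⁻⁶×176×650 = 2.886 mm.
The walls prevent any net length change, so an axial force P (same in every segment) develops. Compatibility: P · Σ Lᵢ/(AᵢEᵢ) = δ_free.
Σ Lᵢ/(AᵢEᵢ) = 475/(2450×106×10³) + 650/(2475×111×10³) = 4.195×10⁻⁶ mm/N.
Hence P = δ_free / Σ(L/AE) = 2.886/4.195×10⁻⁶ = 687.8 kN (tensile).
For the brass segment, free thermal change = 19.6×10⁻⁶×176×475 = 1.639 mm and elastic change from P = 687800×475/(2450×106×10³) = 1.258 mm; these oppose, so the net change is 0.38 mm (segment shortens).

|ΔL| ≈ 0.38 mm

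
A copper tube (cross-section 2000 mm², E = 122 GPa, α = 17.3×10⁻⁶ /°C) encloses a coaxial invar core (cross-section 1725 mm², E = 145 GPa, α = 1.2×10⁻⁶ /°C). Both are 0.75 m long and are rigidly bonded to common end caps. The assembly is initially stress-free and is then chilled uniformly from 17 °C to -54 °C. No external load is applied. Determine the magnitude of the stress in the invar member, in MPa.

σ ≈ 81.8 MPa (compressive)

The copper has the larger α, so on cooling it would change length more than the invar if both were free. The rigid plates force a common final length, so the copper is put into tension and the invar into compression, with equal and opposite forces P (no external load).
Setting the final lengths equal and cancelling L: (α₁ − α₂)ΔT = P/(A₁E₁) + P/(A₂E₂).
|α₁ − α₂|·ΔT = 16.1×10⁻⁶ × 71 = 0.001143.
1/(A₁E₁) + 1/(A₂E₂) = 1/(2000×122×10³) + 1/(1725×145×10³) = 8.096×10⁻⁹ N⁻¹.
So P = 0.001143 / 8.096×10⁻⁹ = 141.2 kN.
σ_{invar} = P/A₂ = 141200/1725 = 81.85 MPa, compressive.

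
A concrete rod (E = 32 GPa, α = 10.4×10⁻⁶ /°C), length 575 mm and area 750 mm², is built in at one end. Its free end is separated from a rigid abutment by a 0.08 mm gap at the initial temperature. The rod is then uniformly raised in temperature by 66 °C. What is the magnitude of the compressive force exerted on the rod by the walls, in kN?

If the wall were absent the rod would grow by αΔT L = 10.4×10⁻⁶ × 66 × 575 = 0.3947 mm.
This exceeds the 0.08 mm gap, so the wall pushes back. The portion of expansion that must be recovered elastically is δ_free − gap = 0.3947 − 0.08 = 0.3147 mm.
Compatibility: PL/(AE) = 0.3147 mm, so σ = P/A = E × (0.3147/575) = 17.51 MPa.
P = σA = 17.51 × 750 = 13.13 kN.

P ≈ 13.1 kN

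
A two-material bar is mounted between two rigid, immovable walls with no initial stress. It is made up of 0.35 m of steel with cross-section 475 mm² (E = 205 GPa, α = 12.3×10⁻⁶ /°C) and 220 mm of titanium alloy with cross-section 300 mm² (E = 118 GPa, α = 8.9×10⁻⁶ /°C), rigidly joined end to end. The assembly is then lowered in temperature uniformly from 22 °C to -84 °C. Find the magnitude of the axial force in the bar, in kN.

If the supports were absent, the total length change would be Σ αᵢΔT Lᵢ = 12.3×10⁻⁶×106×350 + 8.9×10⁻⁶×106×220 = 0.6639 mm.
Since the ends are fixed, an axial force P builds up, equal in every segment, with P · Σ Lᵢ/(AᵢEᵢ) = δ_free.
Σ Lᵢ/(AᵢEᵢ) = 350/(475×205×10³) + 220/(300×118×10³) = 9.809×10⁻⁶ mm/N.
P = 0.6639 / 9.809×10⁻⁶ = 67680 N = 67.68 kN, tensile.

P ≈ 67.7 kN (tensile)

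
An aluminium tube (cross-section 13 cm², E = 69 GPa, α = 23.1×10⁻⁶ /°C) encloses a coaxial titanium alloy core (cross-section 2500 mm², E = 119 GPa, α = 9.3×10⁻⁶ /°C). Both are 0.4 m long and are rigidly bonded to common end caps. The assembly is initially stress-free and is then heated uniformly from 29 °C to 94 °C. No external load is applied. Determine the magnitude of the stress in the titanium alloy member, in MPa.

Equilibrium of a rigid end plate with no external load gives equal and opposite internal forces ±P in the two members. Since α_{aluminium} > α_{titanium alloy}, heating drives the aluminium into compression and the titanium alloy into tension.
Compatibility of the two members (thermal + elastic change equal): (α₁ − α₂)ΔT = P·[1/(A₁E₁) + 1/(A₂E₂)].
|α₁ − α₂|·ΔT = 13.8×10⁻⁶ × 65 = 0.000897.
1/(A₁E₁) + 1/(A₂E₂) = 1/(1300×69×10³) + 1/(2500×119×10³) = 1.451×10⁻⁸ N⁻¹.
So P = 0.000897 / 1.451×10⁻⁸ = 61.82 kN.
σ_{titanium alloy} = P/A₂ = 61820/2500 = 24.73 MPa, tensile.

σ ≈ 24.7 MPa (tensile)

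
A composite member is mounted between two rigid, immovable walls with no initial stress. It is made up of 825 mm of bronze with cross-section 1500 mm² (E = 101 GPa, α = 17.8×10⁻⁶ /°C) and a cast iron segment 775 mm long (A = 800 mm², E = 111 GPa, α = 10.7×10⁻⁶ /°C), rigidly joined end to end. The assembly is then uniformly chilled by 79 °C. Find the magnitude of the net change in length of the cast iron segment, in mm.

|ΔL| ≈ 0.463 mm

With the walls removed the bar would change length by δ_free = Σ αᵢΔT Lᵢ = 17.8×10⁻⁶×79×825 + 10.7×10⁻⁶×79×775 = 1.815 mm.
Since the ends are fixed, an axial force P builds up, equal in every segment, with P · Σ Lᵢ/(AᵢEᵢ) = δ_free.
Σ Lᵢ/(AᵢEᵢ) = 825/(1500×101×10³) + 775/(800×111×10³) = 1.417×10⁻⁵ mm/N.
Hence P = δ_free / Σ(L/AE) = 1.815/1.417×10⁻⁵ = 128.1 kN (tensile).
For the cast iron segment, free thermal change = 10.7×10⁻⁶×79×775 = 0.6551 mm and elastic change from P = 128100×775/(800×111×10³) = 1.118 mm; these oppose, so the net change is 0.463 mm (segment lengthens).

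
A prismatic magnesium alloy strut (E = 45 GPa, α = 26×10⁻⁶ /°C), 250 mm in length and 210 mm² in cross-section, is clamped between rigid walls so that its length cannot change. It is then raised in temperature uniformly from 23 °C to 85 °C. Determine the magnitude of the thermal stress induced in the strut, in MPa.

The supports are rigid, so the total axial strain is zero. The restrained thermal strain is ε = αΔT = 26×10⁻⁶ × 62 = 1612×10⁻⁶.
Hence σ = E·αΔT = 45×10³ × 1612×10⁻⁶ = 72.54 MPa, compressive.

σ ≈ 72.5 MPa (compressive)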